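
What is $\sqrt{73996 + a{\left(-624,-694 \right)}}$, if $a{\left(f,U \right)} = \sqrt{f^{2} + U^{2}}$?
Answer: $\sqrt{73996 + 2 \sqrt{217753}} \approx 273.73$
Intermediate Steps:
$a{\left(f,U \right)} = \sqrt{U^{2} + f^{2}}$
$\sqrt{73996 + a{\left(-624,-694 \right)}} = \sqrt{73996 + \sqrt{\left(-694\right)^{2} + \left(-624\right)^{2}}} = \sqrt{73996 + \sqrt{481636 + 389376}} = \sqrt{73996 + \sqrt{871012}} = \sqrt{73996 + 2 \sqrt{217753}}$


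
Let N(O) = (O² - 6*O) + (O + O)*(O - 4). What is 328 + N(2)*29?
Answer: -136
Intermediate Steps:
N(O) = O² - 6*O + 2*O*(-4 + O) (N(O) = (O² - 6*O) + (2*O)*(-4 + O) = (O² - 6*O) + 2*O*(-4 + O) = O² - 6*O + 2*O*(-4 + O))
328 + N(2)*29 = 328 + (2*(-14 + 3*2))*29 = 328 + (2*(-14 + 6))*29 = 328 + (2*(-8))*29 = 328 - 16*29 = 328 - 464 = -136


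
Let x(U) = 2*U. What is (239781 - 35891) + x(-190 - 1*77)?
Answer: 203356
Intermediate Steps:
(239781 - 35891) + x(-190 - 1*77) = (239781 - 35891) + 2*(-190 - 1*77) = 203890 + 2*(-190 - 77) = 203890 + 2*(-267) = 203890 - 534 = 203356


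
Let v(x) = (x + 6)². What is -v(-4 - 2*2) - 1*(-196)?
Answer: 192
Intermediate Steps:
v(x) = (6 + x)²
-v(-4 - 2*2) - 1*(-196) = -(6 + (-4 - 2*2))² - 1*(-196) = -(6 + (-4 - 4))² + 196 = -(6 - 8)² + 196 = -1*(-2)² + 196 = -1*4 + 196 = -4 + 196 = 192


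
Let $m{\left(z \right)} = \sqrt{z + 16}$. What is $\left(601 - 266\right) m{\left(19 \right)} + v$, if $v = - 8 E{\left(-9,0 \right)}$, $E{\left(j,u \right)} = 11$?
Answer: $-88 + 335 \sqrt{35} \approx 1893.9$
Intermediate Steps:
$v = -88$ ($v = \left(-8\right) 11 = -88$)
$m{\left(z \right)} = \sqrt{16 + z}$
$\left(601 - 266\right) m{\left(19 \right)} + v = \left(601 - 266\right) \sqrt{16 + 19} - 88 = 335 \sqrt{35} - 88 = -88 + 335 \sqrt{35}$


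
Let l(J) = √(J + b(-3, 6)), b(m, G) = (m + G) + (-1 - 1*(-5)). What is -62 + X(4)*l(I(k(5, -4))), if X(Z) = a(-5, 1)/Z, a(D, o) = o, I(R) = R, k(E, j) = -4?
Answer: -62 + √3/4 ≈ -61.567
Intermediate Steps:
b(m, G) = 4 + G + m (b(m, G) = (G + m) + (-1 + 5) = (G + m) + 4 = 4 + G + m)
l(J) = √(7 + J) (l(J) = √(J + (4 + 6 - 3)) = √(J + 7) = √(7 + J))
X(Z) = 1/Z
-62 + X(4)*l(I(k(5, -4))) = -62 + √(7 - 4)/4 = -62 + √3/4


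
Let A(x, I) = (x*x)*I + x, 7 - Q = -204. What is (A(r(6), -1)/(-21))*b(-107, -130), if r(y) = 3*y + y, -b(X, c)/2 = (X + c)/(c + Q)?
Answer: 29072/189 ≈ 153.82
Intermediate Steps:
Q = 211 (Q = 7 - 1*(-204) = 7 + 204 = 211)
b(X, c) = -2*(X + c)/(211 + c) (b(X, c) = -2*(X + c)/(c + 211) = -2*(X + c)/(211 + c))
r(y) = 4*y
A(x, I) = x + I*x**2 (A(x, I) = x**2*I + x = I*x**2 + x = x + I*x**2)
(A(r(6), -1)/(-21))*b(-107, -130) = (((4*6)*(1 - 4*6))/(-21))*(2*(-1*(-107) - 1*(-130))/(211 - 130)) = ((24*(1 - 1*24))*(-1/21))*(2*(107 + 130)/81) = ((24*(1 - 24))*(-1/21))*(2*(1/81)*237) = ((24*(-23))*(-1/21))*(158/27) = -552*(-1/21)*(158/27) = (184/7)*(158/27) = 29072/189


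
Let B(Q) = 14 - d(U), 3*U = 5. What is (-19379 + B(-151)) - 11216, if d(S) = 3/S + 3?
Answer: -152929/5 ≈ -30586.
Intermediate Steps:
U = 5/3 (U = (⅓)*5 = 5/3 ≈ 1.6667)
d(S) = 3 + 3/S
B(Q) = 46/5 (B(Q) = 14 - (3 + 3/(5/3)) = 14 - (3 + 3*(⅗)) = 14 - (3 + 9/5) = 14 - 1*24/5 = 14 - 24/5 = 46/5)
(-19379 + B(-151)) - 11216 = (-19379 + 46/5) - 11216 = -96849/5 - 11216 = -152929/5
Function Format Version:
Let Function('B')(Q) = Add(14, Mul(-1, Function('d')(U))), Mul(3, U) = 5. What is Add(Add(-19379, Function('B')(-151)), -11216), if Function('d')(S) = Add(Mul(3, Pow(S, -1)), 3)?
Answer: Rational(-152929, 5) ≈ -30586.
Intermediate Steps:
U = Rational(5, 3) (U = Mul(Rational(1, 3), 5) = Rational(5, 3) ≈ 1.6667)
Function('d')(S) = Add(3, Mul(3, Pow(S, -1)))
Function('B')(Q) = Rational(46, 5) (Function('B')(Q) = Add(14, Mul(-1, Add(3, Mul(3, Pow(Rational(5, 3), -1))))) = Add(14, Mul(-1, Add(3, Mul(3, Rational(3, 5))))) = Add(14, Mul(-1, Add(3, Rational(9, 5)))) = Add(14, Mul(-1, Rational(24, 5))) = Add(14, Rational(-24, 5)) = Rational(46, 5))
Add(Add(-19379, Function('B')(-151)), -11216) = Add(Add(-19379, Rational(46, 5)), -11216) = Add(Rational(-96849, 5), -11216) = Rational(-152929, 5)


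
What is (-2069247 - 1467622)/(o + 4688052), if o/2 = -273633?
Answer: -3536869/4140786 ≈ -0.85415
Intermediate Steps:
o = -547266 (o = 2*(-273633) = -547266)
(-2069247 - 1467622)/(o + 4688052) = (-2069247 - 1467622)/(-547266 + 4688052) = -3536869/4140786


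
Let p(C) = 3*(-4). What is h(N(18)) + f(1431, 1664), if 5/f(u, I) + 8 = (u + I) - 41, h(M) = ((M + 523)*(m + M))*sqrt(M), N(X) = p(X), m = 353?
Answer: 5/3046 + 348502*I*sqrt(3) ≈ 0.0016415 + 6.0362e+5*I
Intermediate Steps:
p(C) = -12
N(X) = -12
h(M) = sqrt(M)*(353 + M)*(523 + M) (h(M) = ((M + 523)*(353 + M))*sqrt(M) = ((523 + M)*(353 + M))*sqrt(M) = ((353 + M)*(523 + M))*sqrt(M) = sqrt(M)*(353 + M)*(523 + M))
f(u, I) = 5/(-49 + I + u) (f(u, I) = 5/(-8 + ((u + I) - 41)) = 5/(-8 + ((I + u) - 41)) = 5/(-8 + (-41 + I + u)) = 5/(-49 + I + u))
h(N(18)) + f(1431, 1664) = sqrt(-12)*(184619 + (-12)**2 + 876*(-12)) + 5/(-49 + 1664 + 1431) = (2*I*sqrt(3))*(184619 + 144 - 10512) + 5/3046 = (2*I*sqrt(3))*174251 + 5*(1/3046) = 348502*I*sqrt(3) + 5/3046 = 5/3046 + 348502*I*sqrt(3)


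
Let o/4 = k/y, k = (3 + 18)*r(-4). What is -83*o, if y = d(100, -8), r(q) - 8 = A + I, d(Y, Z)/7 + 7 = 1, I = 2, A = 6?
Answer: 2656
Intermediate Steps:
d(Y, Z) = -42 (d(Y, Z) = -49 + 7*1 = -49 + 7 = -42)
r(q) = 16 (r(q) = 8 + (6 + 2) = 8 + 8 = 16)
y = -42
k = 336 (k = (3 + 18)*16 = 21*16 = 336)
o = -32 (o = 4*(336/(-42)) = 4*(336*(-1/42)) = 4*(-8) = -32)
-83*o = -83*(-32) = 2656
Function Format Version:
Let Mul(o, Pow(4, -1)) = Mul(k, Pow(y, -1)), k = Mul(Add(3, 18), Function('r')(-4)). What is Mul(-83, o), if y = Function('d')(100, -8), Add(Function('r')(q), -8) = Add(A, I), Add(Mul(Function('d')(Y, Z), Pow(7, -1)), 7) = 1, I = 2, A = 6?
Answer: 2656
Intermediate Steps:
Function('d')(Y, Z) = -42 (Function('d')(Y, Z) = Add(-49, Mul(7, 1)) = Add(-49, 7) = -42)
Function('r')(q) = 16 (Function('r')(q) = Add(8, Add(6, 2)) = Add(8, 8) = 16)
y = -42
k = 336 (k = Mul(Add(3, 18), 16) = Mul(21, 16) = 336)
o = -32 (o = Mul(4, Mul(336, Pow(-42, -1))) = Mul(4, Mul(336, Rational(-1, 42))) = Mul(4, -8) = -32)
Mul(-83, o) = Mul(-83, -32) = 2656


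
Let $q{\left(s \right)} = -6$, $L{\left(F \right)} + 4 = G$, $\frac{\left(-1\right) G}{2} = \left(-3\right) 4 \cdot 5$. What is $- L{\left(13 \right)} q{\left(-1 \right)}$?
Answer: $696$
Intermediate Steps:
$G = 120$ ($G = - 2 \left(-3\right) 4 \cdot 5 = - 2 \left(\left(-12\right) 5\right) = \left(-2\right) \left(-60\right) = 120$)
$L{\left(F \right)} = 116$ ($L{\left(F \right)} = -4 + 120 = 116$)
$- L{\left(13 \right)} q{\left(-1 \right)} = - 116 \left(-6\right) = \left(-1\right) \left(-696\right) = 696$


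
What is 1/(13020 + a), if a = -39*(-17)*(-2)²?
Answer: 1/15672 ≈ 6.3808e-5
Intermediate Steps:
a = 2652 (a = 663*4 = 2652)
1/(13020 + a) = 1/(13020 + 2652) = 1/15672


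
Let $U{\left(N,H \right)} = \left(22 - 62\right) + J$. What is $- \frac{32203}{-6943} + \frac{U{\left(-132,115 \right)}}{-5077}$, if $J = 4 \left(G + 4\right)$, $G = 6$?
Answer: $\frac{32203}{6943} \approx 4.6382$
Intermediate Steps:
$J = 40$ ($J = 4 \left(6 + 4\right) = 4 \cdot 10 = 40$)
$U{\left(N,H \right)} = 0$ ($U{\left(N,H \right)} = \left(22 - 62\right) + 40 = -40 + 40 = 0$)
$- \frac{32203}{-6943} + \frac{U{\left(-132,115 \right)}}{-5077} = - \frac{32203}{-6943} + \frac{0}{-5077} = \left(-32203\right) \left(- \frac{1}{6943}\right) + 0 \left(- \frac{1}{5077}\right) = \frac{32203}{6943} + 0 = \frac{32203}{6943}$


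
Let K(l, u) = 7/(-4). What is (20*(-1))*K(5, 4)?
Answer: 35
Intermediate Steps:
K(l, u) = -7/4 (K(l, u) = 7*(-1/4) = -7/4)
(20*(-1))*K(5, 4) = (20*(-1))*(-7/4) = -20*(-7/4) = 35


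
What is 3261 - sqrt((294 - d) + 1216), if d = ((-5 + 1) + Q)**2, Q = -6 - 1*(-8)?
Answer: 3261 - sqrt(1506) ≈ 3222.2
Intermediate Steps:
Q = 2 (Q = -6 + 8 = 2)
d = 4 (d = ((-5 + 1) + 2)**2 = (-4 + 2)**2 = (-2)**2 = 4)
3261 - sqrt((294 - d) + 1216) = 3261 - sqrt((294 - 1*4) + 1216) = 3261 - sqrt((294 - 4) + 1216) = 3261 - sqrt(290 + 1216) = 3261 - sqrt(1506)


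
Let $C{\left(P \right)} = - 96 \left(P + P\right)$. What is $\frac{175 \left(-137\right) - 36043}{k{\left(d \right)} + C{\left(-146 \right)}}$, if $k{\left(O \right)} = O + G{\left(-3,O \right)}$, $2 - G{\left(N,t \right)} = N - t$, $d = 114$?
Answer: $- \frac{60018}{28265} \approx -2.1234$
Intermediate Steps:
$C{\left(P \right)} = - 192 P$ ($C{\left(P \right)} = - 96 \cdot 2 P = - 192 P$)
$G{\left(N,t \right)} = 2 + t - N$ ($G{\left(N,t \right)} = 2 - \left(N - t\right) = 2 + t - N$)
$k{\left(O \right)} = 5 + 2 O$ ($k{\left(O \right)} = O + \left(2 + O - -3\right) = O + \left(2 + O + 3\right) = O + \left(5 + O\right) = 5 + 2 O$)
$\frac{175 \left(-137\right) - 36043}{k{\left(d \right)} + C{\left(-146 \right)}} = \frac{175 \left(-137\right) - 36043}{\left(5 + 2 \cdot 114\right) - -28032} = \frac{-23975 - 36043}{\left(5 + 228\right) + 28032} = - \frac{60018}{233 + 28032} = - \frac{60018}{28265}$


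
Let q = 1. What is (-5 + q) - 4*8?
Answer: -36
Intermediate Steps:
(-5 + q) - 4*8 = (-5 + 1) - 4*8 = -4 - 32 = -36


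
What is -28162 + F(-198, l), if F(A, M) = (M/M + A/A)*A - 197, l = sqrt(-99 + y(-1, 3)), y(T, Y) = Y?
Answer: -28755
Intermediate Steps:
l = 4*I*sqrt(6) (l = sqrt(-99 + 3) = sqrt(-96) = 4*I*sqrt(6) ≈ 9.798*I)
F(A, M) = -197 + 2*A (F(A, M) = (1 + 1)*A - 197 = 2*A - 197 = -197 + 2*A)
-28162 + F(-198, l) = -28162 + (-197 + 2*(-198)) = -28162 + (-197 - 396) = -28162 - 593 = -28755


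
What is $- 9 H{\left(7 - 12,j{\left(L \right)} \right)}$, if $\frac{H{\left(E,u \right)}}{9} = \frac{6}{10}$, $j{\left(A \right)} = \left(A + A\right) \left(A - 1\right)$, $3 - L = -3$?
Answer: $- \frac{243}{5} \approx -48.6$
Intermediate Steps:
$L = 6$ ($L = 3 - -3 = 3 + 3 = 6$)
$j{\left(A \right)} = 2 A \left(-1 + A\right)$
$H{\left(E,u \right)} = \frac{27}{5}$ ($H{\left(E,u \right)} = 9 \cdot \frac{6}{10} = 9 \cdot 6 \cdot \frac{1}{10} = 9 \cdot \frac{3}{5} = \frac{27}{5}$)
$- 9 H{\left(7 - 12,j{\left(L \right)} \right)} = \left(-9\right) \frac{27}{5} = - \frac{243}{5}$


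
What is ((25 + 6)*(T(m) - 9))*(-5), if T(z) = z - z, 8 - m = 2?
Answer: 1395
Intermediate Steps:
m = 6 (m = 8 - 1*2 = 8 - 2 = 6)
T(z) = 0
((25 + 6)*(T(m) - 9))*(-5) = ((25 + 6)*(0 - 9))*(-5) = (31*(-9))*(-5) = -279*(-5) = 1395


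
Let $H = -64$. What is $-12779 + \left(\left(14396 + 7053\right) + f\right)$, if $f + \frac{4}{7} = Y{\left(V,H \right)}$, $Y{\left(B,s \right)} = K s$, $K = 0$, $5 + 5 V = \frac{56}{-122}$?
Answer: $\frac{60686}{7} \approx 8669.4$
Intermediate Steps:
$V = - \frac{333}{305}$ ($V = -1 + \frac{56 \frac{1}{-122}}{5} = -1 + \frac{56 \left(- \frac{1}{122}\right)}{5} = -1 + \frac{1}{5} \left(- \frac{28}{61}\right) = -1 - \frac{28}{305} = - \frac{333}{305} \approx -1.0918$)
$Y{\left(B,s \right)} = 0$ ($Y{\left(B,s \right)} = 0 s = 0$)
$f = - \frac{4}{7}$ ($f = - \frac{4}{7} + 0 = - \frac{4}{7} \approx -0.57143$)
$-12779 + \left(\left(14396 + 7053\right) + f\right) = -12779 + \left(\left(14396 + 7053\right) - \frac{4}{7}\right) = -12779 + \left(21449 - \frac{4}{7}\right) = -12779 + \frac{150139}{7} = \frac{60686}{7}$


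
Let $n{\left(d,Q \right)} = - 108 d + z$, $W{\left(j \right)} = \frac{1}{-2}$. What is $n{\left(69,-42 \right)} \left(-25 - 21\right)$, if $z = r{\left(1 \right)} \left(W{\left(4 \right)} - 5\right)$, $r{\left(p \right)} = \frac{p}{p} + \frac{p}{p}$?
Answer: $343298$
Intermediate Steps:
$r{\left(p \right)} = 2$ ($r{\left(p \right)} = 1 + 1 = 2$)
$W{\left(j \right)} = - \frac{1}{2}$
$z = -11$ ($z = 2 \left(- \frac{1}{2} - 5\right) = 2 \left(- \frac{11}{2}\right) = -11$)
$n{\left(d,Q \right)} = -11 - 108 d$ ($n{\left(d,Q \right)} = - 108 d - 11 = -11 - 108 d$)
$n{\left(69,-42 \right)} \left(-25 - 21\right) = \left(-11 - 7452\right) \left(-25 - 21\right) = \left(-7463\right) \left(-46\right) = 343298$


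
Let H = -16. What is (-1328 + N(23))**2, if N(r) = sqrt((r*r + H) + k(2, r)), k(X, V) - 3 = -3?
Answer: 1764097 - 7968*sqrt(57) ≈ 1.7039e+6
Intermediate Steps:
k(X, V) = 0 (k(X, V) = 3 - 3 = 0)
N(r) = sqrt(-16 + r**2) (N(r) = sqrt((r*r - 16) + 0) = sqrt((r**2 - 16) + 0) = sqrt((-16 + r**2) + 0) = sqrt(-16 + r**2))
(-1328 + N(23))**2 = (-1328 + sqrt(-16 + 23**2))**2 = (-1328 + sqrt(-16 + 529))**2 = (-1328 + sqrt(513))**2 = (-1328 + 3*sqrt(57))**2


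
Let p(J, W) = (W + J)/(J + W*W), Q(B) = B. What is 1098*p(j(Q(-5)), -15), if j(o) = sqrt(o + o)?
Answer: -738954/10127 + 52704*I*sqrt(10)/10127 ≈ -72.969 + 16.457*I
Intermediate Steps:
j(o) = sqrt(2)*sqrt(o) (j(o) = sqrt(2*o) = sqrt(2)*sqrt(o))
p(J, W) = (J + W)/(J + W**2)
1098*p(j(Q(-5)), -15) = 1098*((sqrt(2)*sqrt(-5) - 15)/(sqrt(2)*sqrt(-5) + (-15)**2)) = 1098*((sqrt(2)*(I*sqrt(5)) - 15)/(sqrt(2)*(I*sqrt(5)) + 225)) = 1098*((I*sqrt(10) - 15)/(I*sqrt(10) + 225)) = 1098*((-15 + I*sqrt(10))/(225 + I*sqrt(10))) = 1098*(-15 + I*sqrt(10))/(225 + I*sqrt(10))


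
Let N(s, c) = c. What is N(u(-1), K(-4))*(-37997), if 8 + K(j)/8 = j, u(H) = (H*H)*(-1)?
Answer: 3647712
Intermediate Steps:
u(H) = -H² (u(H) = H²*(-1) = -H²)
K(j) = -64 + 8*j
N(u(-1), K(-4))*(-37997) = (-64 + 8*(-4))*(-37997) = (-64 - 32)*(-37997) = -96*(-37997) = 3647712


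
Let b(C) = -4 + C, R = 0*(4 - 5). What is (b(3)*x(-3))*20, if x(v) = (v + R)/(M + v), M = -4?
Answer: -60/7 ≈ -8.5714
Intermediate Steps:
R = 0 (R = 0*(-1) = 0)
x(v) = v/(-4 + v) (x(v) = (v + 0)/(-4 + v) = v/(-4 + v))
(b(3)*x(-3))*20 = ((-4 + 3)*(-3/(-4 - 3)))*20 = -(-3)/(-7)*20 = -(-3)*(-1)/7*20 = -1*3/7*20 = -3/7*20 = -60/7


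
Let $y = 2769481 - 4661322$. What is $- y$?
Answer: $1891841$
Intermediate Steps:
$y = -1891841$ ($y = 2769481 - 4661322 = -1891841$)
$- y = \left(-1\right) \left(-1891841\right) = 1891841$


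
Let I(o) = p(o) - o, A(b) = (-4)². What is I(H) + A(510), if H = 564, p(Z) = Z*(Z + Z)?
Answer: 635644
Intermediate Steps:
A(b) = 16
p(Z) = 2*Z² (p(Z) = Z*(2*Z) = 2*Z²)
I(o) = -o + 2*o² (I(o) = 2*o² - o = -o + 2*o²)
I(H) + A(510) = 564*(-1 + 2*564) + 16 = 564*(-1 + 1128) + 16 = 564*1127 + 16 = 635628 + 16 = 635644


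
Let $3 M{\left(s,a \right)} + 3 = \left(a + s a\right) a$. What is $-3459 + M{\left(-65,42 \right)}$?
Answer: $-41092$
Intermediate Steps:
$M{\left(s,a \right)} = -1 + \frac{a \left(a + a s\right)}{3}$ ($M{\left(s,a \right)} = -1 + \frac{\left(a + s a\right) a}{3} = -1 + \frac{\left(a + a s\right) a}{3} = -1 + \frac{a \left(a + a s\right)}{3}$)
$-3459 + M{\left(-65,42 \right)} = -3459 + \left(-1 + \frac{42^{2}}{3} + \frac{1}{3} \left(-65\right) 42^{2}\right) = -3459 + \left(-1 + \frac{1}{3} \cdot 1764 + \frac{1}{3} \left(-65\right) 1764\right) = -3459 - 37633 = -41092$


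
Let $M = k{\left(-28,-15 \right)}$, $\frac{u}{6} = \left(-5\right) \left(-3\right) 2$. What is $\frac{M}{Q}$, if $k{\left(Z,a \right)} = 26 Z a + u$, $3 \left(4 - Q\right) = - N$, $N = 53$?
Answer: $\frac{6660}{13} \approx 512.31$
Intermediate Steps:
$u = 180$ ($u = 6 \left(-5\right) \left(-3\right) 2 = 6 \cdot 15 \cdot 2 = 6 \cdot 30 = 180$)
$Q = \frac{65}{3}$ ($Q = 4 - \frac{\left(-1\right) 53}{3} = 4 - - \frac{53}{3} = 4 + \frac{53}{3} = \frac{65}{3} \approx 21.667$)
$k{\left(Z,a \right)} = 180 + 26 Z a$ ($k{\left(Z,a \right)} = 26 Z a + 180 = 180 + 26 Z a$)
$M = 11100$ ($M = 180 + 26 \left(-28\right) \left(-15\right) = 180 + 10920 = 11100$)
$\frac{M}{Q} = \frac{11100}{\frac{65}{3}} = 11100 \cdot \frac{3}{65} = \frac{6660}{13}$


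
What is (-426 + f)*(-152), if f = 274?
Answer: 23104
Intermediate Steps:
(-426 + f)*(-152) = (-426 + 274)*(-152) = -152*(-152) = 23104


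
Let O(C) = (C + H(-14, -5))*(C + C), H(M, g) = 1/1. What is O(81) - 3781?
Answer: 9503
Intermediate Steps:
H(M, g) = 1
O(C) = 2*C*(1 + C) (O(C) = (C + 1)*(C + C) = (1 + C)*(2*C) = 2*C*(1 + C))
O(81) - 3781 = 2*81*(1 + 81) - 3781 = 2*81*82 - 3781 = 13284 - 3781 = 9503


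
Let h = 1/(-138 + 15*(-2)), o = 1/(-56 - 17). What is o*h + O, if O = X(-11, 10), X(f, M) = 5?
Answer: 61321/12264 ≈ 5.0001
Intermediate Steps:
o = -1/73 (o = 1/(-73) = -1/73 ≈ -0.013699)
O = 5
h = -1/168 (h = 1/(-138 - 30) = 1/(-168) = -1/168 ≈ -0.0059524)
o*h + O = -1/73*(-1/168) + 5 = 1/12264 + 5 = 61321/12264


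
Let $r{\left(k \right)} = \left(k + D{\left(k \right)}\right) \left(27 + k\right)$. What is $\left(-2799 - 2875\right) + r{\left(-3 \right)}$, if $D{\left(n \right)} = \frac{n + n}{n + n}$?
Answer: $-5722$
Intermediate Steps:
$D{\left(n \right)} = 1$ ($D{\left(n \right)} = \frac{2 n}{2 n} = 2 n \frac{1}{2 n} = 1$)
$r{\left(k \right)} = \left(1 + k\right) \left(27 + k\right)$ ($r{\left(k \right)} = \left(k + 1\right) \left(27 + k\right) = \left(1 + k\right) \left(27 + k\right)$)
$\left(-2799 - 2875\right) + r{\left(-3 \right)} = \left(-2799 - 2875\right) + \left(27 + \left(-3\right)^{2} + 28 \left(-3\right)\right) = -5674 + \left(27 + 9 - 84\right) = -5674 - 48 = -5722$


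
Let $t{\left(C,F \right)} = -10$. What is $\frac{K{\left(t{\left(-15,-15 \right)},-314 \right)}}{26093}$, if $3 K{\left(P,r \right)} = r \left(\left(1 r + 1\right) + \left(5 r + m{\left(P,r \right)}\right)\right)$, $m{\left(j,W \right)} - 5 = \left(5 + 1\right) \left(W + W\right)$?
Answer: $\frac{590948}{26093} \approx 22.648$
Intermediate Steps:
$m{\left(j,W \right)} = 5 + 12 W$ ($m{\left(j,W \right)} = 5 + \left(5 + 1\right) \left(W + W\right) = 5 + 6 \cdot 2 W = 5 + 12 W$)
$K{\left(P,r \right)} = \frac{r \left(6 + 18 r\right)}{3}$ ($K{\left(P,r \right)} = \frac{r \left(\left(1 r + 1\right) + \left(5 r + \left(5 + 12 r\right)\right)\right)}{3} = \frac{r \left(\left(r + 1\right) + \left(5 + 17 r\right)\right)}{3} = \frac{r \left(\left(1 + r\right) + \left(5 + 17 r\right)\right)}{3} = \frac{r \left(6 + 18 r\right)}{3}$)
$\frac{K{\left(t{\left(-15,-15 \right)},-314 \right)}}{26093} = \frac{2 \left(-314\right) \left(1 + 3 \left(-314\right)\right)}{26093} = 2 \left(-314\right) \left(1 - 942\right) \frac{1}{26093} = 2 \left(-314\right) \left(-941\right) \frac{1}{26093} = 590948 \cdot \frac{1}{26093} = \frac{590948}{26093}$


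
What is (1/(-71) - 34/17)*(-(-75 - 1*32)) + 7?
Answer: -14804/71 ≈ -208.51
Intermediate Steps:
(1/(-71) - 34/17)*(-(-75 - 1*32)) + 7 = (1*(-1/71) - 34*1/17)*(-(-75 - 32)) + 7 = (-1/71 - 2)*(-1*(-107)) + 7 = -143/71*107 + 7 = -15301/71 + 7 = -14804/71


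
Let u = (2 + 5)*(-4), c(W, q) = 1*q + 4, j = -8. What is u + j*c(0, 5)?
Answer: -100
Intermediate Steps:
c(W, q) = 4 + q (c(W, q) = q + 4 = 4 + q)
u = -28 (u = 7*(-4) = -28)
u + j*c(0, 5) = -28 - 8*(4 + 5) = -28 - 8*9 = -28 - 72 = -100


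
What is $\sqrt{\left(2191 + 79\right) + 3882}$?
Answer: $2 \sqrt{1538} \approx 78.435$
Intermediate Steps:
$\sqrt{\left(2191 + 79\right) + 3882} = \sqrt{2270 + 3882} = \sqrt{6152} = 2 \sqrt{1538}$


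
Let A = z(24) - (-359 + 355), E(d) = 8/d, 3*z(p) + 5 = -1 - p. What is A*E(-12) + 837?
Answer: 841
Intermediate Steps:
z(p) = -2 - p/3 (z(p) = -5/3 + (-1 - p)/3 = -5/3 + (-⅓ - p/3) = -2 - p/3)
A = -6 (A = (-2 - ⅓*24) - (-359 + 355) = (-2 - 8) - 1*(-4) = -10 + 4 = -6)
A*E(-12) + 837 = -48/(-12) + 837 = -48*(-1)/12 + 837 = -6*(-⅔) + 837 = 4 + 837 = 841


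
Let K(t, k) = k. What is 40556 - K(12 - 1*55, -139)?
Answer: 40695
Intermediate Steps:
40556 - K(12 - 1*55, -139) = 40556 - 1*(-139) = 40556 + 139 = 40695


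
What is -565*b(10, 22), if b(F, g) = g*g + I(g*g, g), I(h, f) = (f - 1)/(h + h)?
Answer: -264721145/968 ≈ -2.7347e+5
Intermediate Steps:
I(h, f) = (-1 + f)/(2*h) (I(h, f) = (-1 + f)/((2*h)) = (-1 + f)*(1/(2*h)) = (-1 + f)/(2*h))
b(F, g) = g**2 + (-1 + g)/(2*g**2) (b(F, g) = g*g + (-1 + g)/(2*((g*g))) = g**2 + (-1 + g)/(2*(g**2)) = g**2 + (-1 + g)/(2*g**2))
-565*b(10, 22) = -565*(-1 + 22 + 2*22**4)/(2*22**2) = -565*(-1 + 22 + 2*234256)/(2*484) = -565*(-1 + 22 + 468512)/(2*484) = -565*468533/(2*484) = -565*468533/968 = -264721145/968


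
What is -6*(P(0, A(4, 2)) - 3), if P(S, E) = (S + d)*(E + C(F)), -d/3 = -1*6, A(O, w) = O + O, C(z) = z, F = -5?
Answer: -306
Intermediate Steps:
A(O, w) = 2*O
d = 18 (d = -(-3)*6 = -3*(-6) = 18)
P(S, E) = (-5 + E)*(18 + S) (P(S, E) = (S + 18)*(E - 5) = (18 + S)*(-5 + E) = (-5 + E)*(18 + S))
-6*(P(0, A(4, 2)) - 3) = -6*((-90 - 5*0 + 18*(2*4) + (2*4)*0) - 3) = -6*((-90 + 0 + 18*8 + 8*0) - 3) = -6*((-90 + 0 + 144 + 0) - 3) = -6*(54 - 3) = -6*51 = -306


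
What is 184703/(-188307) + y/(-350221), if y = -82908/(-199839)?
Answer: -4308991632929771/4393065123266211 ≈ -0.98086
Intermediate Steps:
y = 27636/66613 (y = -82908*(-1/199839) = 27636/66613 ≈ 0.41487)
184703/(-188307) + y/(-350221) = 184703/(-188307) + (27636/66613)/(-350221) = 184703*(-1/188307) + (27636/66613)*(-1/350221) = -184703/188307 - 27636/23329271473 = -4308991632929771/4393065123266211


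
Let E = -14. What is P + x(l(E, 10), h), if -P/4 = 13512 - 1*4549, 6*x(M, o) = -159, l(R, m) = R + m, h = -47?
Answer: -71757/2 ≈ -35879.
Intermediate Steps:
x(M, o) = -53/2 (x(M, o) = (⅙)*(-159) = -53/2)
P = -35852 (P = -4*(13512 - 1*4549) = -4*(13512 - 4549) = -4*8963 = -35852)
P + x(l(E, 10), h) = -35852 - 53/2 = -71757/2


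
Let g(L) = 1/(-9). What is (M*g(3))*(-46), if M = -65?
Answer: -2990/9 ≈ -332.22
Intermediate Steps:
g(L) = -⅑
(M*g(3))*(-46) = -65*(-⅑)*(-46) = (65/9)*(-46) = -2990/9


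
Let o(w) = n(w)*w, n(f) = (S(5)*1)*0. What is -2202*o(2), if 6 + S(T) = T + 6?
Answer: 0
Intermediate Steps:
S(T) = T (S(T) = -6 + (T + 6) = -6 + (6 + T) = T)
n(f) = 0 (n(f) = (5*1)*0 = 5*0 = 0)
o(w) = 0 (o(w) = 0*w = 0)
-2202*o(2) = -2202*0 = 0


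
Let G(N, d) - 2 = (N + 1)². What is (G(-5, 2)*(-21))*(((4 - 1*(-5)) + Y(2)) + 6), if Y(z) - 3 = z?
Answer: -7560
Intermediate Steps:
Y(z) = 3 + z
G(N, d) = 2 + (1 + N)² (G(N, d) = 2 + (N + 1)² = 2 + (1 + N)²)
(G(-5, 2)*(-21))*(((4 - 1*(-5)) + Y(2)) + 6) = ((2 + (1 - 5)²)*(-21))*(((4 - 1*(-5)) + (3 + 2)) + 6) = ((2 + (-4)²)*(-21))*(((4 + 5) + 5) + 6) = ((2 + 16)*(-21))*((9 + 5) + 6) = (18*(-21))*(14 + 6) = -378*20 = -7560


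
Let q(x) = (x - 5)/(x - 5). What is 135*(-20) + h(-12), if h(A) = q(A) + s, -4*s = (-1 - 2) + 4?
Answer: -10797/4 ≈ -2699.3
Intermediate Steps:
s = -¼ (s = -((-1 - 2) + 4)/4 = -(-3 + 4)/4 = -¼*1 = -¼ ≈ -0.25000)
q(x) = 1 (q(x) = (-5 + x)/(-5 + x) = 1)
h(A) = ¾ (h(A) = 1 - ¼ = ¾)
135*(-20) + h(-12) = 135*(-20) + ¾ = -2700 + ¾ = -10797/4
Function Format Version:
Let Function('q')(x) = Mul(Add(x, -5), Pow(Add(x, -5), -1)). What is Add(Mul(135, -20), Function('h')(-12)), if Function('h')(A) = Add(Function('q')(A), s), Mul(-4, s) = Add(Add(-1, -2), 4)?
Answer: Rational(-10797, 4) ≈ -2699.3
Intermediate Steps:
s = Rational(-1, 4) (s = Mul(Rational(-1, 4), Add(Add(-1, -2), 4)) = Mul(Rational(-1, 4), Add(-3, 4)) = Mul(Rational(-1, 4), 1) = Rational(-1, 4) ≈ -0.25000)
Function('q')(x) = 1 (Function('q')(x) = Mul(Add(-5, x), Pow(Add(-5, x), -1)) = 1)
Function('h')(A) = Rational(3, 4) (Function('h')(A) = Add(1, Rational(-1, 4)) = Rational(3, 4))
Add(Mul(135, -20), Function('h')(-12)) = Add(Mul(135, -20), Rational(3, 4)) = Add(-2700, Rational(3, 4)) = Rational(-10797, 4)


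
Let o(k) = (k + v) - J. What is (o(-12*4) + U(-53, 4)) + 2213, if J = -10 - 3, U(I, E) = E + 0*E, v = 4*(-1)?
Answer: 2178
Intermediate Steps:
v = -4
U(I, E) = E (U(I, E) = E + 0 = E)
J = -13
o(k) = 9 + k (o(k) = (k - 4) - 1*(-13) = (-4 + k) + 13 = 9 + k)
(o(-12*4) + U(-53, 4)) + 2213 = ((9 - 12*4) + 4) + 2213 = ((9 - 48) + 4) + 2213 = (-39 + 4) + 2213 = -35 + 2213 = 2178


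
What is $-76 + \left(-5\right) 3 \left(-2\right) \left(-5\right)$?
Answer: $-226$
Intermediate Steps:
$-76 + \left(-5\right) 3 \left(-2\right) \left(-5\right) = -76 + \left(-15\right) \left(-2\right) \left(-5\right) = -76 + 30 \left(-5\right) = -76 - 150 = -226$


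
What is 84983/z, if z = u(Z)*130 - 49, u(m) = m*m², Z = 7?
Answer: 84983/44541 ≈ 1.9080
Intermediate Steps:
u(m) = m³
z = 44541 (z = 7³*130 - 49 = 343*130 - 49 = 44590 - 49 = 44541)
84983/z = 84983/44541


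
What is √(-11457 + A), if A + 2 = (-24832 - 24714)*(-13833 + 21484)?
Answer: 19*I*√1050105 ≈ 19470.0*I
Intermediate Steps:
A = -379076448 (A = -2 + (-24832 - 24714)*(-13833 + 21484) = -2 - 49546*7651 = -2 - 379076446 = -379076448)
√(-11457 + A) = √(-11457 - 379076448) = √(-379087905) = 19*I*√1050105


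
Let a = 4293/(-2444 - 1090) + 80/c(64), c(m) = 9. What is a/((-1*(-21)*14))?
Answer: 11623/445284 ≈ 0.026102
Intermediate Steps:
a = 81361/10602 (a = 4293/(-2444 - 1090) + 80/9 = 4293/(-3534) + 80*(⅑) = 4293*(-1/3534) + 80/9 = -1431/1178 + 80/9 = 81361/10602 ≈ 7.6741)
a/((-1*(-21)*14)) = 81361/(10602*((-1*(-21)*14))) = 81361/(10602*((21*14))) = (81361/10602)/294 = (81361/10602)*(1/294) = 11623/445284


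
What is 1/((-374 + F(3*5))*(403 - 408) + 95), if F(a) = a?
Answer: 1/1890 ≈ 0.00052910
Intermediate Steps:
1/((-374 + F(3*5))*(403 - 408) + 95) = 1/((-374 + 3*5)*(403 - 408) + 95) = 1/((-374 + 15)*(-5) + 95) = 1/(-359*(-5) + 95) = 1/(1795 + 95) = 1/1890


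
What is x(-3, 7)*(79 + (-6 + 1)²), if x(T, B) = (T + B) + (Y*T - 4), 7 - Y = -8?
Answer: -4680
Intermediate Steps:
Y = 15 (Y = 7 - 1*(-8) = 7 + 8 = 15)
x(T, B) = -4 + B + 16*T (x(T, B) = (T + B) + (15*T - 4) = (B + T) + (-4 + 15*T) = -4 + B + 16*T)
x(-3, 7)*(79 + (-6 + 1)²) = (-4 + 7 + 16*(-3))*(79 + (-6 + 1)²) = (-4 + 7 - 48)*(79 + (-5)²) = -45*(79 + 25) = -45*104 = -4680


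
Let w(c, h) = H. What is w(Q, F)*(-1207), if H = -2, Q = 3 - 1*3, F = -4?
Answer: 2414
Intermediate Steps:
Q = 0 (Q = 3 - 3 = 0)
w(c, h) = -2
w(Q, F)*(-1207) = -2*(-1207) = 2414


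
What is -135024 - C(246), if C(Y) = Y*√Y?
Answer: -135024 - 246*√246 ≈ -1.3888e+5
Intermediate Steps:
C(Y) = Y^(3/2)
-135024 - C(246) = -135024 - 246^(3/2) = -135024 - 246*√246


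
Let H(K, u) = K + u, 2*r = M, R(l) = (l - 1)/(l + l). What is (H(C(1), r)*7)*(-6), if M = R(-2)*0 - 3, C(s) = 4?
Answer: -105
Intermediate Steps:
R(l) = (-1 + l)/(2*l) (R(l) = (-1 + l)/((2*l)) = (-1 + l)*(1/(2*l)) = (-1 + l)/(2*l))
M = -3 (M = ((½)*(-1 - 2)/(-2))*0 - 3 = ((½)*(-½)*(-3))*0 - 3 = (¾)*0 - 3 = 0 - 3 = -3)
r = -3/2 (r = (½)*(-3) = -3/2 ≈ -1.5000)
(H(C(1), r)*7)*(-6) = ((4 - 3/2)*7)*(-6) = ((5/2)*7)*(-6) = (35/2)*(-6) = -105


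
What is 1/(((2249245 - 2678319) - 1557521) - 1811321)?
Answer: -1/3797916 ≈ -2.6330e-7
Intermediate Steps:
1/(((2249245 - 2678319) - 1557521) - 1811321) = 1/((-429074 - 1557521) - 1811321) = 1/(-1986595 - 1811321) = 1/(-3797916) = -1/3797916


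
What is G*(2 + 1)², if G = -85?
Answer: -765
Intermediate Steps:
G*(2 + 1)² = -85*(2 + 1)² = -85*3² = -85*9 = -765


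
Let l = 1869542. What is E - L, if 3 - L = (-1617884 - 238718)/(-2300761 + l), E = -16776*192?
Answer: -1388952386303/431219 ≈ -3.2210e+6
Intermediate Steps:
E = -3220992
L = -562945/431219 (L = 3 - (-1617884 - 238718)/(-2300761 + 1869542) = 3 - (-1856602)/(-431219) = 3 - (-1856602)*(-1)/431219 = 3 - 1*1856602/431219 = 3 - 1856602/431219 = -562945/431219 ≈ -1.3055)
E - L = -3220992 - 1*(-562945/431219) = -3220992 + 562945/431219 = -1388952386303/431219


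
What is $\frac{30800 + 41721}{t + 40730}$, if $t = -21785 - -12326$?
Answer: $\frac{72521}{31271} \approx 2.3191$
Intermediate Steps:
$t = -9459$ ($t = -21785 + 12326 = -9459$)
$\frac{30800 + 41721}{t + 40730} = \frac{30800 + 41721}{-9459 + 40730} = \frac{72521}{31271}$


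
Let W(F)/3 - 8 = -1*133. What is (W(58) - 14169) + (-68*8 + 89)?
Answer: -14999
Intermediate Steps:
W(F) = -375 (W(F) = 24 + 3*(-1*133) = 24 + 3*(-133) = 24 - 399 = -375)
(W(58) - 14169) + (-68*8 + 89) = (-375 - 14169) + (-68*8 + 89) = -14544 + (-544 + 89) = -14544 - 455 = -14999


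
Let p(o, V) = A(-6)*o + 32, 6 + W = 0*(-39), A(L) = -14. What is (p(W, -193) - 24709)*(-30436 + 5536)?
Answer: 612365700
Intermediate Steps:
W = -6 (W = -6 + 0*(-39) = -6 + 0 = -6)
p(o, V) = 32 - 14*o (p(o, V) = -14*o + 32 = 32 - 14*o)
(p(W, -193) - 24709)*(-30436 + 5536) = ((32 - 14*(-6)) - 24709)*(-30436 + 5536) = ((32 + 84) - 24709)*(-24900) = (116 - 24709)*(-24900) = -24593*(-24900) = 612365700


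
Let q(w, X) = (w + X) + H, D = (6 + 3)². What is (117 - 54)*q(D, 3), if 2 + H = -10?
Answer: 4536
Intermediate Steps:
H = -12 (H = -2 - 10 = -12)
D = 81 (D = 9² = 81)
q(w, X) = -12 + X + w (q(w, X) = (w + X) - 12 = (X + w) - 12 = -12 + X + w)
(117 - 54)*q(D, 3) = (117 - 54)*(-12 + 3 + 81) = 63*72 = 4536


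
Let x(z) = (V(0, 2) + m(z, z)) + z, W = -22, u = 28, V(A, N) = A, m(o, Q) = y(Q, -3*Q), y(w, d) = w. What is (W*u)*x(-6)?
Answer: 7392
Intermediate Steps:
m(o, Q) = Q
x(z) = 2*z (x(z) = (0 + z) + z = z + z = 2*z)
(W*u)*x(-6) = (-22*28)*(2*(-6)) = -616*(-12) = 7392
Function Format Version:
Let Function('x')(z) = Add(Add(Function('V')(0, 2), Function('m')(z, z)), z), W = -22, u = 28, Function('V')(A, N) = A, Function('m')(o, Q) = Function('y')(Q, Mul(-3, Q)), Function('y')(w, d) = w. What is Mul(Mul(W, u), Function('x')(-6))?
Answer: 7392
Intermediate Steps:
Function('m')(o, Q) = Q
Function('x')(z) = Mul(2, z) (Function('x')(z) = Add(Add(0, z), z) = Add(z, z) = Mul(2, z))
Mul(Mul(W, u), Function('x')(-6)) = Mul(Mul(-22, 28), Mul(2, -6)) = Mul(-616, -12) = 7392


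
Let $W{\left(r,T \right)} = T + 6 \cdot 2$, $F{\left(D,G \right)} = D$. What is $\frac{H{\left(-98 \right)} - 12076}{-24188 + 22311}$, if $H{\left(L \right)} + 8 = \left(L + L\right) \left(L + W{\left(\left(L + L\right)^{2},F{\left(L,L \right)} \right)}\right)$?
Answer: $- \frac{23980}{1877} \approx -12.776$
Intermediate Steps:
$W{\left(r,T \right)} = 12 + T$ ($W{\left(r,T \right)} = T + 12 = 12 + T$)
$H{\left(L \right)} = -8 + 2 L \left(12 + 2 L\right)$ ($H{\left(L \right)} = -8 + \left(L + L\right) \left(L + \left(12 + L\right)\right) = -8 + 2 L \left(12 + 2 L\right)$)
$\frac{H{\left(-98 \right)} - 12076}{-24188 + 22311} = \frac{\left(-8 + 4 \left(-98\right)^{2} + 24 \left(-98\right)\right) - 12076}{-24188 + 22311} = \frac{\left(-8 + 4 \cdot 9604 - 2352\right) - 12076}{-1877} = \left(\left(-8 + 38416 - 2352\right) - 12076\right) \left(- \frac{1}{1877}\right) = \left(36056 - 12076\right) \left(- \frac{1}{1877}\right) = 23980 \left(- \frac{1}{1877}\right) = - \frac{23980}{1877}$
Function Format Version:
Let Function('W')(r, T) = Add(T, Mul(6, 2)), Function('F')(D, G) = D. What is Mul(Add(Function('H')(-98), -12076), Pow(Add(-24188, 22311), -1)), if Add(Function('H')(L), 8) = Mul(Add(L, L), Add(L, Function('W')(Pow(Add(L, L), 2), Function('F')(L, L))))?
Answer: Rational(-23980, 1877) ≈ -12.776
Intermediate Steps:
Function('W')(r, T) = Add(12, T) (Function('W')(r, T) = Add(T, 12) = Add(12, T))
Function('H')(L) = Add(-8, Mul(2, L, Add(12, Mul(2, L)))) (Function('H')(L) = Add(-8, Mul(Add(L, L), Add(L, Add(12, L)))) = Add(-8, Mul(Mul(2, L), Add(12, Mul(2, L)))) = Add(-8, Mul(2, L, Add(12, Mul(2, L)))))
Mul(Add(Function('H')(-98), -12076), Pow(Add(-24188, 22311), -1)) = Mul(Add(Add(-8, Mul(4, Pow(-98, 2)), Mul(24, -98)), -12076), Pow(Add(-24188, 22311), -1)) = Mul(Add(Add(-8, Mul(4, 9604), -2352), -12076), Pow(-1877, -1)) = Mul(Add(Add(-8, 38416, -2352), -12076), Rational(-1, 1877)) = Mul(Add(36056, -12076), Rational(-1, 1877)) = Mul(23980, Rational(-1, 1877)) = Rational(-23980, 1877)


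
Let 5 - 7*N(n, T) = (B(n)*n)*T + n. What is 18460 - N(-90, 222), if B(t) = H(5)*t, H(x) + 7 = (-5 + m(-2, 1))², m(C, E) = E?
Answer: 16312925/7 ≈ 2.3304e+6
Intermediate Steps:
H(x) = 9 (H(x) = -7 + (-5 + 1)² = -7 + (-4)² = -7 + 16 = 9)
B(t) = 9*t
N(n, T) = 5/7 - n/7 - 9*T*n²/7 (N(n, T) = 5/7 - (((9*n)*n)*T + n)/7 = 5/7 - ((9*n²)*T + n)/7 = 5/7 - (9*T*n² + n)/7 = 5/7 - (n + 9*T*n²)/7 = 5/7 + (-n/7 - 9*T*n²/7) = 5/7 - n/7 - 9*T*n²/7)
18460 - N(-90, 222) = 18460 - (5/7 - ⅐*(-90) - 9/7*222*(-90)²) = 18460 - (5/7 + 90/7 - 9/7*222*8100) = 18460 - (5/7 + 90/7 - 16183800/7) = 18460 - 1*(-16183705/7) = 18460 + 16183705/7 = 16312925/7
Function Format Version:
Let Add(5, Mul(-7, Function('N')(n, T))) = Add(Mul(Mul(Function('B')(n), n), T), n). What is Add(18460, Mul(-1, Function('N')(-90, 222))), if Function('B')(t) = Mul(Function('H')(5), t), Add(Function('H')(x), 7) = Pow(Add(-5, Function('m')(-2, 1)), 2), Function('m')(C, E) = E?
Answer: Rational(16312925, 7) ≈ 2.3304e+6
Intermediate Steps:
Function('H')(x) = 9 (Function('H')(x) = Add(-7, Pow(Add(-5, 1), 2)) = Add(-7, Pow(-4, 2)) = Add(-7, 16) = 9)
Function('B')(t) = Mul(9, t)
Function('N')(n, T) = Add(Rational(5, 7), Mul(Rational(-1, 7), n), Mul(Rational(-9, 7), T, Pow(n, 2))) (Function('N')(n, T) = Add(Rational(5, 7), Mul(Rational(-1, 7), Add(Mul(Mul(Mul(9, n), n), T), n))) = Add(Rational(5, 7), Mul(Rational(-1, 7), Add(Mul(Mul(9, Pow(n, 2)), T), n))) = Add(Rational(5, 7), Mul(Rational(-1, 7), Add(Mul(9, T, Pow(n, 2)), n))) = Add(Rational(5, 7), Mul(Rational(-1, 7), Add(n, Mul(9, T, Pow(n, 2))))) = Add(Rational(5, 7), Add(Mul(Rational(-1, 7), n), Mul(Rational(-9, 7), T, Pow(n, 2)))) = Add(Rational(5, 7), Mul(Rational(-1, 7), n), Mul(Rational(-9, 7), T, Pow(n, 2))))
Add(18460, Mul(-1, Function('N')(-90, 222))) = Add(18460, Mul(-1, Add(Rational(5, 7), Mul(Rational(-1, 7), -90), Mul(Rational(-9, 7), 222, Pow(-90, 2))))) = Add(18460, Mul(-1, Add(Rational(5, 7), Rational(90, 7), Mul(Rational(-9, 7), 222, 8100)))) = Add(18460, Mul(-1, Add(Rational(5, 7), Rational(90, 7), Rational(-16183800, 7)))) = Add(18460, Mul(-1, Rational(-16183705, 7))) = Add(18460, Rational(16183705, 7)) = Rational(16312925, 7)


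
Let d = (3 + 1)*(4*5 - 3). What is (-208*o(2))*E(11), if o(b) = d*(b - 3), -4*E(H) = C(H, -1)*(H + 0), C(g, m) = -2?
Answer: 77792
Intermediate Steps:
d = 68 (d = 4*(20 - 3) = 4*17 = 68)
E(H) = H/2 (E(H) = -(-1)*(H + 0)/2 = -(-1)*H/2 = H/2)
o(b) = -204 + 68*b (o(b) = 68*(b - 3) = 68*(-3 + b) = -204 + 68*b)
(-208*o(2))*E(11) = (-208*(-204 + 68*2))*((1/2)*11) = -208*(-204 + 136)*(11/2) = -208*(-68)*(11/2) = 14144*(11/2) = 77792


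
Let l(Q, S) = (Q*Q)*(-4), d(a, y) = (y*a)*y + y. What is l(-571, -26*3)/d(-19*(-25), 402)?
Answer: -652082/38381151 ≈ -0.016990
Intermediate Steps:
d(a, y) = y + a*y² (d(a, y) = (a*y)*y + y = a*y² + y = y + a*y²)
l(Q, S) = -4*Q² (l(Q, S) = Q²*(-4) = -4*Q²)
l(-571, -26*3)/d(-19*(-25), 402) = (-4*(-571)²)/((402*(1 - 19*(-25)*402))) = (-4*326041)/((402*(1 + 475*402))) = -1304164*1/(402*(1 + 190950)) = -1304164/(402*190951) = -1304164/76762302 = -1304164*1/76762302 = -652082/38381151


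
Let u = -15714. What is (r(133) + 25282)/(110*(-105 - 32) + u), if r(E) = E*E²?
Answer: -2377919/30784 ≈ -77.245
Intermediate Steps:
r(E) = E³
(r(133) + 25282)/(110*(-105 - 32) + u) = (133³ + 25282)/(110*(-105 - 32) - 15714) = (2352637 + 25282)/(110*(-137) - 15714) = 2377919/(-15070 - 15714) = 2377919/(-30784) = 2377919*(-1/30784) = -2377919/30784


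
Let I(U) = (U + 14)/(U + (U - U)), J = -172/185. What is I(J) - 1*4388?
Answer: -378577/86 ≈ -4402.1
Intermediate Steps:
J = -172/185 (J = -172*1/185 = -172/185 ≈ -0.92973)
I(U) = (14 + U)/U (I(U) = (14 + U)/(U + 0) = (14 + U)/U)
I(J) - 1*4388 = (14 - 172/185)/(-172/185) - 1*4388 = -185/172*2418/185 - 4388 = -1209/86 - 4388 = -378577/86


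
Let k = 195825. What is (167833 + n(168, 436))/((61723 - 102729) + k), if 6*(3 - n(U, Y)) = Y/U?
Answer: 42294563/39014388 ≈ 1.0841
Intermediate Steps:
n(U, Y) = 3 - Y/(6*U)
(167833 + n(168, 436))/((61723 - 102729) + k) = (167833 + (3 - ⅙*436/168))/((61723 - 102729) + 195825) = (167833 + (3 - ⅙*436*1/168))/(-41006 + 195825) = (167833 + (3 - 109/252))/154819 = (167833 + 647/252)*(1/154819) = (42294563/252)*(1/154819) = 42294563/39014388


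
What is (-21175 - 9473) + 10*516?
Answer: -25488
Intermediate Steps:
(-21175 - 9473) + 10*516 = -30648 + 5160 = -25488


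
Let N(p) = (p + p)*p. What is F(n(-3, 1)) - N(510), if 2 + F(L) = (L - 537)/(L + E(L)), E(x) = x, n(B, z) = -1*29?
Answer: -15085575/29 ≈ -5.2019e+5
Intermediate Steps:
n(B, z) = -29
N(p) = 2*p**2 (N(p) = (2*p)*p = 2*p**2)
F(L) = -2 + (-537 + L)/(2*L) (F(L) = -2 + (L - 537)/(L + L) = -2 + (-537 + L)/((2*L)) = -2 + (-537 + L)*(1/(2*L)) = -2 + (-537 + L)/(2*L))
F(n(-3, 1)) - N(510) = (3/2)*(-179 - 1*(-29))/(-29) - 2*510**2 = (3/2)*(-1/29)*(-179 + 29) - 2*260100 = (3/2)*(-1/29)*(-150) - 1*520200 = 225/29 - 520200 = -15085575/29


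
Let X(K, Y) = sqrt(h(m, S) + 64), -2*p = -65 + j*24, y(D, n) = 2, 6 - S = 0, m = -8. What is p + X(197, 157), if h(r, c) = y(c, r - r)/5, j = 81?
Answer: -1879/2 + sqrt(1610)/5 ≈ -931.47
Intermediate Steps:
S = 6 (S = 6 - 1*0 = 6 + 0 = 6)
h(r, c) = 2/5
p = -1879/2 (p = -(-65 + 81*24)/2 = -(-65 + 1944)/2 = -1/2*1879 = -1879/2 ≈ -939.50)
X(K, Y) = sqrt(1610)/5 (X(K, Y) = sqrt(2/5 + 64) = sqrt(322/5) = sqrt(1610)/5)
p + X(197, 157) = -1879/2 + sqrt(1610)/5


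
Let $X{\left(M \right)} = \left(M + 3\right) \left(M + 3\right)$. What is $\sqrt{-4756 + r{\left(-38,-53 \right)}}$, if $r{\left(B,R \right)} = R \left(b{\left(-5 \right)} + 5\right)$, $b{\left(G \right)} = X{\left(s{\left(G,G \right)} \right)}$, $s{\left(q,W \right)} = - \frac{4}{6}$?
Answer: $\frac{i \sqrt{47786}}{3} \approx 72.867 i$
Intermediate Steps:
$s{\left(q,W \right)} = - \frac{2}{3}$ ($s{\left(q,W \right)} = \left(-4\right) \frac{1}{6} = - \frac{2}{3}$)
$X{\left(M \right)} = \left(3 + M\right)^{2}$ ($X{\left(M \right)} = \left(3 + M\right) \left(3 + M\right) = \left(3 + M\right)^{2}$)
$b{\left(G \right)} = \frac{49}{9}$ ($b{\left(G \right)} = \left(3 - \frac{2}{3}\right)^{2} = \left(\frac{7}{3}\right)^{2} = \frac{49}{9}$)
$r{\left(B,R \right)} = \frac{94 R}{9}$ ($r{\left(B,R \right)} = R \left(\frac{49}{9} + 5\right) = R \frac{94}{9} = \frac{94 R}{9}$)
$\sqrt{-4756 + r{\left(-38,-53 \right)}} = \sqrt{-4756 + \frac{94}{9} \left(-53\right)} = \sqrt{-4756 - \frac{4982}{9}} = \sqrt{- \frac{47786}{9}} = \frac{i \sqrt{47786}}{3}$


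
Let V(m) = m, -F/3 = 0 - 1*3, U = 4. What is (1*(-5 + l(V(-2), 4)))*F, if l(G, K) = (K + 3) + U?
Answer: 54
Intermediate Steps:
F = 9 (F = -3*(0 - 1*3) = -3*(0 - 3) = -3*(-3) = 9)
l(G, K) = 7 + K (l(G, K) = (K + 3) + 4 = (3 + K) + 4 = 7 + K)
(1*(-5 + l(V(-2), 4)))*F = (1*(-5 + (7 + 4)))*9 = (1*(-5 + 11))*9 = (1*6)*9 = 6*9 = 54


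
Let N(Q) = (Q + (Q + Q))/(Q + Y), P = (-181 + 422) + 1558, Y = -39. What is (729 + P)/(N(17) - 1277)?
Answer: -55616/28145 ≈ -1.9761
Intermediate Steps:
P = 1799 (P = 241 + 1558 = 1799)
N(Q) = 3*Q/(-39 + Q) (N(Q) = (Q + (Q + Q))/(Q - 39) = (Q + 2*Q)/(-39 + Q) = (3*Q)/(-39 + Q) = 3*Q/(-39 + Q))
(729 + P)/(N(17) - 1277) = (729 + 1799)/(3*17/(-39 + 17) - 1277) = 2528/(3*17/(-22) - 1277) = 2528/(3*17*(-1/22) - 1277) = 2528/(-51/22 - 1277) = 2528/(-28145/22) = 2528*(-22/28145) = -55616/28145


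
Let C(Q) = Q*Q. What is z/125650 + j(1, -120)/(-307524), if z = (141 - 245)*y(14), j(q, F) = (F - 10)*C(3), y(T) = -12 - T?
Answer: 11649469/460004650 ≈ 0.025325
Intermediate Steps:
C(Q) = Q²
j(q, F) = -90 + 9*F (j(q, F) = (F - 10)*3² = (-10 + F)*9 = -90 + 9*F)
z = 2704 (z = (141 - 245)*(-12 - 1*14) = -104*(-12 - 14) = -104*(-26) = 2704)
z/125650 + j(1, -120)/(-307524) = 2704/125650 + (-90 + 9*(-120))/(-307524) = 2704*(1/125650) + (-90 - 1080)*(-1/307524) = 1352/62825 - 1170*(-1/307524) = 1352/62825 + 195/51254 = 11649469/460004650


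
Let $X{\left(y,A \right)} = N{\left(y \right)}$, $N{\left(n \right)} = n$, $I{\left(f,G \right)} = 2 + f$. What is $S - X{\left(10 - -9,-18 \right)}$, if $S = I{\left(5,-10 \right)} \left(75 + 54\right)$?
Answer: $884$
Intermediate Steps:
$S = 903$ ($S = \left(2 + 5\right) \left(75 + 54\right) = 7 \cdot 129 = 903$)
$X{\left(y,A \right)} = y$
$S - X{\left(10 - -9,-18 \right)} = 903 - \left(10 - -9\right) = 903 - \left(10 + 9\right) = 903 - 19 = 884$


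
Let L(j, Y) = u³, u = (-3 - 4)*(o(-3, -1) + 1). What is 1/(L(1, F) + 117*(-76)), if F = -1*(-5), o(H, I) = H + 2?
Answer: -1/8892 ≈ -0.00011246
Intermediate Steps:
o(H, I) = 2 + H
F = 5
u = 0 (u = (-3 - 4)*((2 - 3) + 1) = -7*(-1 + 1) = -7*0 = 0)
L(j, Y) = 0 (L(j, Y) = 0³ = 0)
1/(L(1, F) + 117*(-76)) = 1/(0 + 117*(-76)) = 1/(0 - 8892) = 1/(-8892) = -1/8892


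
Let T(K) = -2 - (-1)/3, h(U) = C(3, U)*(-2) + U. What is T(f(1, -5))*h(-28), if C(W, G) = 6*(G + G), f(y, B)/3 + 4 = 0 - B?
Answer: -3220/3 ≈ -1073.3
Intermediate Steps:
f(y, B) = -12 - 3*B (f(y, B) = -12 + 3*(0 - B) = -12 + 3*(-B) = -12 - 3*B)
C(W, G) = 12*G (C(W, G) = 6*(2*G) = 12*G)
h(U) = -23*U (h(U) = (12*U)*(-2) + U = -24*U + U = -23*U)
T(K) = -5/3 (T(K) = -2 - (-1)/3 = -2 - 1*(-⅓) = -2 + ⅓ = -5/3)
T(f(1, -5))*h(-28) = -(-115)*(-28)/3 = -5/3*644 = -3220/3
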